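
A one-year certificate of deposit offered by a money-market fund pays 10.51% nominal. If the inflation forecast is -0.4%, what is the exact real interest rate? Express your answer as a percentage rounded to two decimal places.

1 + r = 1.10510 / 0.99600 = 1.109538
r = 1.109538 − 1 = 10.9538%, i.e. 10.95%.

10.95%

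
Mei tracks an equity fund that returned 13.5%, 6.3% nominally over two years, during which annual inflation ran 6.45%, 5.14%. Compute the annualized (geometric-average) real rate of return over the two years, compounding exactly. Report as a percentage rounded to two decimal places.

Nominal growth factor = 1.1350 × 1.0630 = 1.20650500
Price-level growth factor = 1.0645 × 1.0514 = 1.11921530
Real growth factor = 1.20650500 / 1.11921530 = 1.07799188
Annualized real rate = 1.07799188^(1/2) − 1 = 3.8264% → 3.83%.

3.83%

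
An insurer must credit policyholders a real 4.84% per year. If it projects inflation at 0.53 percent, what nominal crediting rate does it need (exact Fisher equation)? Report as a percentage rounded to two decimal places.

(1 + i) = (1 + r)(1 + π) = 1.04840 × 1.00530 = 1.05395652
i = 1.05395652 − 1, so the required nominal rate is 5.40%.

5.40%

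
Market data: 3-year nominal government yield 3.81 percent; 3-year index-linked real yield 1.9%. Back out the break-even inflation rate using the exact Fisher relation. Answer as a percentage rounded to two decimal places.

1.87%

(1 + π) = (1 + i)/(1 + r) = 1.03810 / 1.01900 = 1.018744
Break-even inflation = 1.018744 − 1 → 1.87%.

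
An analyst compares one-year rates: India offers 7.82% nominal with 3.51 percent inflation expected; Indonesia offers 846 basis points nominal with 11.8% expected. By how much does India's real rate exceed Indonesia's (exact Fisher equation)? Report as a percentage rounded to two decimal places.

7.15%

India: (1 + 0.0782)/(1 + 0.0351) − 1 = 4.1638%
Indonesia: (1 + 0.0846)/(1 + 0.1180) − 1 = -2.9875%
Differential = 4.1638% − (-2.9875%) = 7.1513% → 7.15%.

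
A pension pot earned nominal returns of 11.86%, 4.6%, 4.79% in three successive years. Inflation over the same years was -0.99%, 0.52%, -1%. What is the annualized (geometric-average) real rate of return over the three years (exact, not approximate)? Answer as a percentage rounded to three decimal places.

7.561%

Compound the nominal returns: 1.1186 × 1.0460 × 1.0479 = 1.22610126.
Compound inflation: 0.9901 × 1.0052 × 0.9900 = 0.98529603.
Deflate: 1.22610126 / 0.98529603 = 1.24439886.
Annualized real rate = 1.24439886^(1/3) − 1 = 7.5606% → 7.561%.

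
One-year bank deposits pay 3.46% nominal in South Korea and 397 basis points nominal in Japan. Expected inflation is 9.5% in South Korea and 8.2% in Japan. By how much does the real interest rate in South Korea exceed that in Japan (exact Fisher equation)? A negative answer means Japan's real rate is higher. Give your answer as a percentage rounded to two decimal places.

-1.61%

South Korea: (1 + 0.0346)/(1 + 0.0950) − 1 = -5.5160%
Japan: (1 + 0.0397)/(1 + 0.0820) − 1 = -3.9094%
Differential = -5.5160% − (-3.9094%) = -1.6066% → -1.61%.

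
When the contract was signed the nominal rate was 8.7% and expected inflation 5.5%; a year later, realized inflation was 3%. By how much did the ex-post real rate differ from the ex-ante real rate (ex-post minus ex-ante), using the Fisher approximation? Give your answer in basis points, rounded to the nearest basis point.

Ex-ante: 8.7% − 5.5% = 3.200%
Ex-post: 8.7% − 3% = 5.700%
Difference (ex-post − ex-ante) = 2.5000% → 250 basis points.

250 basis points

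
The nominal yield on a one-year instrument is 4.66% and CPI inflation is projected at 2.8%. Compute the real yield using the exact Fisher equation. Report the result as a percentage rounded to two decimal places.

1.81%

By the Fisher equation, 1 + r = (1 + i)/(1 + π).
1 + r = 1.04660 / 1.02800 = 1.018093
r = 1.018093 − 1 = 1.8093%, i.e. 1.81%.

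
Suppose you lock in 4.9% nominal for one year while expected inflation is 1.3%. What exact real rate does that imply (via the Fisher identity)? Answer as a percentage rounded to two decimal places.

By the Fisher identity, 1 + r = (1 + i)/(1 + π).
1 + r = 1.04900 / 1.01300 = 1.035538
r = 1.035538 − 1 = 3.5538%, i.e. 3.55%.

3.55%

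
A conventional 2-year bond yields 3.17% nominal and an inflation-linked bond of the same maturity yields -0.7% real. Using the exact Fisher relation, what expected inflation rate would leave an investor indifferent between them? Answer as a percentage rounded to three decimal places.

(1 + π) = (1 + i)/(1 + r) = 1.03170 / 0.99300 = 1.038973
Break-even inflation = 1.038973 − 1 → 3.897%.

3.897%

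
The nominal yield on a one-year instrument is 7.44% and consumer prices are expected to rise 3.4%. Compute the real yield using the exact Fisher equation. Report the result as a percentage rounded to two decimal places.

By the Fisher equation, 1 + r = (1 + i)/(1 + π).
1 + r = 1.07440 / 1.03400 = 1.039072
r = 1.039072 − 1 = 3.9072%, i.e. 3.91%.

3.91%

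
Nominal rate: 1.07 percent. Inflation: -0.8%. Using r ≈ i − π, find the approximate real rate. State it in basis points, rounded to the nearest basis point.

187 basis points

r ≈ i − π = 1.07% − (-0.8%) = 187 basis points.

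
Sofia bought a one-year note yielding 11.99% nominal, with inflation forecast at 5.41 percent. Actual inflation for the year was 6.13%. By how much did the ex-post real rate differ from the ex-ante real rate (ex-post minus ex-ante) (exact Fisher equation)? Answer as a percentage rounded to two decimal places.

Ex-ante: (1 + 0.1199)/(1 + 0.0541) − 1 = 6.2423%
Ex-post: (1 + 0.1199)/(1 + 0.0613) − 1 = 5.5215%
Difference (ex-post − ex-ante) = -0.7208% → -0.72%.

-0.72%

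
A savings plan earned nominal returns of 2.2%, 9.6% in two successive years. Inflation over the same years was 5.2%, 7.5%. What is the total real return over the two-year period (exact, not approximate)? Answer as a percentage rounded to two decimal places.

Compound the nominal returns: 1.0220 × 1.0960 = 1.120112.
Compound inflation: 1.0520 × 1.0750 = 1.130900.
Deflate: 1.120112 / 1.130900 = 0.990461.
Total real return = 0.990461 − 1 → -0.95%.

-0.95%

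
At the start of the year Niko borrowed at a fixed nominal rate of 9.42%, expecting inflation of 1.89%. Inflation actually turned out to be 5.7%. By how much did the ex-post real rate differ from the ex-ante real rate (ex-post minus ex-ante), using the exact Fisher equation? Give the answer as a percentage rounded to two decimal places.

Ex-ante: (1 + 0.0942)/(1 + 0.0189) − 1 = 7.3903%
Ex-post: (1 + 0.0942)/(1 + 0.0570) − 1 = 3.5194%
Difference (ex-post − ex-ante) = -3.8709% → -3.87%.

-3.87%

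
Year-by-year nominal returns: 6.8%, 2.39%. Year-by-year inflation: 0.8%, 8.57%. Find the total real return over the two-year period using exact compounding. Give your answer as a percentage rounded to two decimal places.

Nominal growth factor = 1.0680 × 1.0239 = 1.093525
Price-level growth factor = 1.0080 × 1.0857 = 1.094386
Real growth factor = 1.093525 / 1.094386 = 0.999214
Total real return = 0.999214 − 1 → -0.08%.

-0.08%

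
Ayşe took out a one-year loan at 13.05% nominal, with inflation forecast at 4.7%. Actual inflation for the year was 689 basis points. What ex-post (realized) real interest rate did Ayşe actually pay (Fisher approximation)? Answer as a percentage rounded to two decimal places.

6.16%

Ex-post: 13.05% − 6.89% = 6.160%
So the realized real rate is 6.16%.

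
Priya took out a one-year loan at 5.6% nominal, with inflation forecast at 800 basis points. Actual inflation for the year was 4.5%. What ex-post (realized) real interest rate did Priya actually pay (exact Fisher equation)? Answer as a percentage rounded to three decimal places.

1.053%

Ex-post: (1 + 0.0560)/(1 + 0.0450) − 1 = 1.0526%
So the realized real rate is 1.053%.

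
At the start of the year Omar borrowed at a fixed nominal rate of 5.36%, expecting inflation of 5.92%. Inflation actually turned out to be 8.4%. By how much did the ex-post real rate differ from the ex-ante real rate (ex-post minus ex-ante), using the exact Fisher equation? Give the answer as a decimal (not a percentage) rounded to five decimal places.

Ex-ante: (1 + 0.0536)/(1 + 0.0592) − 1 = -0.5287%
Ex-post: (1 + 0.0536)/(1 + 0.0840) − 1 = -2.8044%
Difference (ex-post − ex-ante) = -2.2757% → -0.02276.

-0.02276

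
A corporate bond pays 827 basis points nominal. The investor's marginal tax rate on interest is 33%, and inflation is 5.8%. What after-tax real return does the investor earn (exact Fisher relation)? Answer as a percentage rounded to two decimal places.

-0.24%

After-tax nominal return = 8.27% × (1 − 0.33) = 5.5409%.
1 + r = 1.055409 / 1.05800 = 0.997551
After-tax real rate = 0.997551 − 1 → -0.24%.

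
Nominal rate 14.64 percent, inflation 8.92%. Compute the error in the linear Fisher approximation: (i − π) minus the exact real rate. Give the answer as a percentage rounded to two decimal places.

0.47%

Approximate: r ≈ 14.640% − 8.920% = 5.7200%
Exact: (1 + 0.1464)/(1 + 0.0892) − 1 = 5.2516%
Error = 5.7200% − 5.2516% = 0.4684% → 0.47%.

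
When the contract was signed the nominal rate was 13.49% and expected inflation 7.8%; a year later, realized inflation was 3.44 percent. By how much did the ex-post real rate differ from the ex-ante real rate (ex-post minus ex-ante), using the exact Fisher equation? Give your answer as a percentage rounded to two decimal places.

4.44%

Ex-ante: (1 + 0.1349)/(1 + 0.0780) − 1 = 5.2783%
Ex-post: (1 + 0.1349)/(1 + 0.0344) − 1 = 9.7158%
Difference (ex-post − ex-ante) = 4.4375% → 4.44%.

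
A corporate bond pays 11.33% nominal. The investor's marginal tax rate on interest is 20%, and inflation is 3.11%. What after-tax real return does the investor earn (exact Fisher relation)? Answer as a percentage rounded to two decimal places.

5.77%

After-tax nominal return = 11.33% × (1 − 0.2) = 9.0640%.
1 + r = 1.09064 / 1.03110 = 1.057744
After-tax real rate = 1.057744 − 1 → 5.77%.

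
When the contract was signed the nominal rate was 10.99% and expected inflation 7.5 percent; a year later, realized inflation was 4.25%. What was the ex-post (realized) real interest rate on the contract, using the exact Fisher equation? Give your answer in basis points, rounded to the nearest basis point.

647 basis points

Ex-post: (1 + 0.1099)/(1 + 0.0425) − 1 = 6.4652%
So the realized real rate is 647 basis points.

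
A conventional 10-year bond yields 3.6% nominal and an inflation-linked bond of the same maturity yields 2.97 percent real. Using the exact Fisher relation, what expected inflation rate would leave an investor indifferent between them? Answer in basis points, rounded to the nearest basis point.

(1 + π) = (1 + i)/(1 + r) = 1.03600 / 1.02970 = 1.006118
Break-even inflation = 1.006118 − 1 → 61 basis points.

61 basis points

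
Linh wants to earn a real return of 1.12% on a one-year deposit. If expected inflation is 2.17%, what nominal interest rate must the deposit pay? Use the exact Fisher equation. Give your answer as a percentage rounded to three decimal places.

(1 + i) = (1 + r)(1 + π) = 1.01120 × 1.02170 = 1.03314304
i = 1.03314304 − 1, so the required nominal rate is 3.314%.

3.314%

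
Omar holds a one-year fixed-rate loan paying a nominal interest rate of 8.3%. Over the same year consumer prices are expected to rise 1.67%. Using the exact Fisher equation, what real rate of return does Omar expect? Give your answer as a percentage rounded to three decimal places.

6.521%

By the Fisher equation, 1 + r = (1 + i)/(1 + π).
1 + r = 1.08300 / 1.01670 = 1.065211
r = 1.065211 − 1 = 6.5211%, i.e. 6.521%.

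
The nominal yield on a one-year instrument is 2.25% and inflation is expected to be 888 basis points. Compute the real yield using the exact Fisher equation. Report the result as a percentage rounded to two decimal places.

-6.09%

1 + r = 1.02250 / 1.08880 = 0.939107
r = 0.939107 − 1 = -6.0893%, i.e. -6.09%.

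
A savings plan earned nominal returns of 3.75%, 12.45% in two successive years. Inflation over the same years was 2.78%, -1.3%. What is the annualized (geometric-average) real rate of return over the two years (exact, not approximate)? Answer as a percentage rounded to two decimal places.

Nominal growth factor = 1.0375 × 1.1245 = 1.16666875
Price-level growth factor = 1.0278 × 0.9870 = 1.01443860
Real growth factor = 1.16666875 / 1.01443860 = 1.15006344
Annualized real rate = 1.15006344^(1/2) − 1 = 7.2410% → 7.24%.

7.24%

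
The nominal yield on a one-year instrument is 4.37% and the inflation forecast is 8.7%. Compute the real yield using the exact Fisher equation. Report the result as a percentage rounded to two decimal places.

By the Fisher equation, 1 + r = (1 + i)/(1 + π).
1 + r = 1.04370 / 1.08700 = 0.960166
r = 0.960166 − 1 = -3.9834%, i.e. -3.98%.

-3.98%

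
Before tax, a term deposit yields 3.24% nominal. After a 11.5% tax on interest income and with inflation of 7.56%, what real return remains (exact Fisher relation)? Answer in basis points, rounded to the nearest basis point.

-436 basis points

After-tax nominal return = 3.24% × (1 − 0.115) = 2.8674%.
1 + r = 1.028674 / 1.07560 = 0.956372
After-tax real rate = 0.956372 − 1 → -436 basis points.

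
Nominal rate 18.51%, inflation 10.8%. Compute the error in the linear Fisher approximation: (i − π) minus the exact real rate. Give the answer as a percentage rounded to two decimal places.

0.75%

Approximate: r ≈ 18.510% − 10.800% = 7.7100%
Exact: (1 + 0.1851)/(1 + 0.1080) − 1 = 6.9585%
Error = 7.7100% − 6.9585% = 0.7515% → 0.75%.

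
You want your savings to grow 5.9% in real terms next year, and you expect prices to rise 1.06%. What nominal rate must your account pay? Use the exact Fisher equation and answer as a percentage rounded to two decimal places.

7.02%

(1 + i) = (1 + r)(1 + π) = 1.05900 × 1.01060 = 1.0702254
i = 1.0702254 − 1, so the required nominal rate is 7.02%.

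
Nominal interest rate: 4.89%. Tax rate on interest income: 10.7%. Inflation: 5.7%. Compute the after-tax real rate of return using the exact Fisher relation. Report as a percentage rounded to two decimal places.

-1.26%

After-tax nominal return = 4.89% × (1 − 0.107) = 4.36677%.
1 + r = 1.0436677 / 1.05700 = 0.987387
After-tax real rate = 0.987387 − 1 → -1.26%.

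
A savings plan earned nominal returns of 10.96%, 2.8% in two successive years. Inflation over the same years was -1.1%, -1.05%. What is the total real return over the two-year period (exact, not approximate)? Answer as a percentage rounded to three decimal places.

16.559%

Nominal growth factor = 1.1096 × 1.0280 = 1.140669
Price-level growth factor = 0.9890 × 0.9895 = 0.978616
Real growth factor = 1.140669 / 0.978616 = 1.165594
Total real return = 1.165594 − 1 → 16.559%.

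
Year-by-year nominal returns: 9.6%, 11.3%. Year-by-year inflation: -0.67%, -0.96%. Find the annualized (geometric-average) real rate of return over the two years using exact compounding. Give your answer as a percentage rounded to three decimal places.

11.354%

Nominal growth factor = 1.0960 × 1.1130 = 1.21984800
Price-level growth factor = 0.9933 × 0.9904 = 0.98376432
Real growth factor = 1.21984800 / 0.98376432 = 1.23997992
Annualized real rate = 1.23997992^(1/2) − 1 = 11.3544% → 11.354%.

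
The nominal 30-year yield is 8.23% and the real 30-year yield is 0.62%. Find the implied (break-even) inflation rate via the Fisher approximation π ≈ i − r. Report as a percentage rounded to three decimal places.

π ≈ i − r = 8.23% − 0.62% → 7.610%.

7.610%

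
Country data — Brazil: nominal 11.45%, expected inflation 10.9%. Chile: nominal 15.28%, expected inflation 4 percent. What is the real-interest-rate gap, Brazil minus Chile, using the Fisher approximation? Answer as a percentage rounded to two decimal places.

Brazil: 11.45% − 10.9% = 0.550%
Chile: 15.28% − 4% = 11.280%
Differential = -10.730% → -10.73%.

-10.73%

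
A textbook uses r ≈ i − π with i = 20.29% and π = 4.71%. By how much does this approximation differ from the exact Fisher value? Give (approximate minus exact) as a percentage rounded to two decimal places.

0.70%

Approximate: r ≈ 20.290% − 4.710% = 15.5800%
Exact: (1 + 0.2029)/(1 + 0.0471) − 1 = 14.8792%
Error = 15.5800% − 14.8792% = 0.7008% → 0.70%.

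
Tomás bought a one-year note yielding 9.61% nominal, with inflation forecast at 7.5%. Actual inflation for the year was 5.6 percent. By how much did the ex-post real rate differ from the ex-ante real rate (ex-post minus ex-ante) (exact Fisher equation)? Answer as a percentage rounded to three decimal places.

Ex-ante: (1 + 0.0961)/(1 + 0.0750) − 1 = 1.9628%
Ex-post: (1 + 0.0961)/(1 + 0.0560) − 1 = 3.7973%
Difference (ex-post − ex-ante) = 1.8346% → 1.835%.

1.835%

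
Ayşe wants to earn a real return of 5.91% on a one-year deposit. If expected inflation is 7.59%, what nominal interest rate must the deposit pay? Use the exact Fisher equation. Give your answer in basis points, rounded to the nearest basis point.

1395 basis points

(1 + i) = (1 + r)(1 + π) = 1.05910 × 1.07590 = 1.13948569
i = 1.13948569 − 1, so the required nominal rate is 1395 basis points.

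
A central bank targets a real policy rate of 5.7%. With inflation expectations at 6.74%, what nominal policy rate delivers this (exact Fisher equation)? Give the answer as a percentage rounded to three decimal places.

12.824%

(1 + i) = (1 + r)(1 + π) = 1.05700 × 1.06740 = 1.1282418
i = 1.1282418 − 1, so the required nominal rate is 12.824%.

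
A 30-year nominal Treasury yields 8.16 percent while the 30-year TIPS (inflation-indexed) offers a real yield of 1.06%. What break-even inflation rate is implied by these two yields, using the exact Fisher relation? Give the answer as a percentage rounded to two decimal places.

7.03%

(1 + π) = (1 + i)/(1 + r) = 1.08160 / 1.01060 = 1.070255
Break-even inflation = 1.070255 − 1 → 7.03%.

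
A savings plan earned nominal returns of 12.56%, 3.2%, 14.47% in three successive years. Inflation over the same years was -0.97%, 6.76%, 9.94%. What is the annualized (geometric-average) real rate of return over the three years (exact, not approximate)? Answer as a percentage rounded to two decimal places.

Nominal growth factor = 1.1256 × 1.0320 × 1.1447 = 1.32970550
Price-level growth factor = 0.9903 × 1.0676 × 1.0994 = 1.16233436
Real growth factor = 1.32970550 / 1.16233436 = 1.14399569
Annualized real rate = 1.14399569^(1/3) − 1 = 4.5863% → 4.59%.

4.59%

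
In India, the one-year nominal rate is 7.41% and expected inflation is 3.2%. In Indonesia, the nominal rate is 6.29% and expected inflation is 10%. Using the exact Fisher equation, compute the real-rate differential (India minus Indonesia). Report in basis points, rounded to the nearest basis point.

745 basis points

India: (1 + 0.0741)/(1 + 0.0320) − 1 = 4.0795%
Indonesia: (1 + 0.0629)/(1 + 0.1000) − 1 = -3.3727%
Differential = 4.0795% − (-3.3727%) = 7.4522% → 745 basis points.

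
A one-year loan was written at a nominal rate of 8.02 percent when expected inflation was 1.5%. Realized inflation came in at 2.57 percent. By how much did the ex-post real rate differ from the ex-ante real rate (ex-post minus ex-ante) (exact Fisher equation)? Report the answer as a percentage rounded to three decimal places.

Ex-ante: (1 + 0.0802)/(1 + 0.0150) − 1 = 6.4236%
Ex-post: (1 + 0.0802)/(1 + 0.0257) − 1 = 5.3134%
Difference (ex-post − ex-ante) = -1.1102% → -1.110%.

-1.110%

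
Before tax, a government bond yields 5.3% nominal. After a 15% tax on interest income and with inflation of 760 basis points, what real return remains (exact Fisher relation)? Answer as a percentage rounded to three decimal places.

-2.876%

After-tax nominal return = 5.3% × (1 − 0.15) = 4.5050%.
1 + r = 1.04505 / 1.07600 = 0.971236
After-tax real rate = 0.971236 − 1 → -2.876%.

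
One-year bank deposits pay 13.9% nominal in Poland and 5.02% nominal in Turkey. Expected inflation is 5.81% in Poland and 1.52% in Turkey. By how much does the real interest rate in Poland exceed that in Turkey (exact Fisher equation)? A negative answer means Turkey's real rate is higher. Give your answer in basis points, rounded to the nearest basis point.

420 basis points

Poland: (1 + 0.1390)/(1 + 0.0581) − 1 = 7.6458%
Turkey: (1 + 0.0502)/(1 + 0.0152) − 1 = 3.4476%
Differential = 7.6458% − 3.4476% = 4.1982% → 420 basis points.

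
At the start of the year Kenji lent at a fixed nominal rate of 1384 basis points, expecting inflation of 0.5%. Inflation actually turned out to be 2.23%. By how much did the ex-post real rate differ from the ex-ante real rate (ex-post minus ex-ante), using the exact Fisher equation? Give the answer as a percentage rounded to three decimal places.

-1.917%

Ex-ante: (1 + 0.1384)/(1 + 0.0050) − 1 = 13.2736%
Ex-post: (1 + 0.1384)/(1 + 0.0223) − 1 = 11.3567%
Difference (ex-post − ex-ante) = -1.9169% → -1.917%.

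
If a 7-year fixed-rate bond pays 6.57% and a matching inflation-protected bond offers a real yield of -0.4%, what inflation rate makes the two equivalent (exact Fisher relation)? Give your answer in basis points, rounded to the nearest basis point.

700 basis points

(1 + π) = (1 + i)/(1 + r) = 1.06570 / 0.99600 = 1.069980
Break-even inflation = 1.069980 − 1 → 700 basis points.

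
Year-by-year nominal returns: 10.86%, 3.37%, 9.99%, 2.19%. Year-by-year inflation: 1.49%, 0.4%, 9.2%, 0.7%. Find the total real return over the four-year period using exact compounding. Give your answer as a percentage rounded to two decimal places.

14.95%

Compound the nominal returns: 1.1086 × 1.0337 × 1.0999 × 1.0219 = 1.288045.
Compound inflation: 1.0149 × 1.0040 × 1.0920 × 1.0070 = 1.120493.
Deflate: 1.288045 / 1.120493 = 1.149534.
Total real return = 1.149534 − 1 → 14.95%.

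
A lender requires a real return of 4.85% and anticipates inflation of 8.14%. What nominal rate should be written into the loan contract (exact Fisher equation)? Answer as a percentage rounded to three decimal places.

(1 + i) = (1 + r)(1 + π) = 1.04850 × 1.08140 = 1.1338479
i = 1.1338479 − 1, so the required nominal rate is 13.385%.

13.385%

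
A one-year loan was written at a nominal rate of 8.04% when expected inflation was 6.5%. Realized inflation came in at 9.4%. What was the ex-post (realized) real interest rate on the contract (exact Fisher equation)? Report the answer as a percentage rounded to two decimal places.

Ex-post: (1 + 0.0804)/(1 + 0.0940) − 1 = -1.2431%
So the realized real rate is -1.24%.

-1.24%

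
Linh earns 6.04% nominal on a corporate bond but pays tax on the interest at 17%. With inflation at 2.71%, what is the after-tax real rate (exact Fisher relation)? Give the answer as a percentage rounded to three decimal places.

2.242%

After-tax nominal return = 6.04% × (1 − 0.17) = 5.0132%.
1 + r = 1.050132 / 1.02710 = 1.022424
After-tax real rate = 1.022424 − 1 → 2.242%.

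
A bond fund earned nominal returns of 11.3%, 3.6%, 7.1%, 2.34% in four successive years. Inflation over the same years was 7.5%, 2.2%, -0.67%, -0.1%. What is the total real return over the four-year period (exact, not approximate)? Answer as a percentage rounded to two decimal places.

15.93%

Nominal growth factor = 1.1130 × 1.0360 × 1.0710 × 1.0234 = 1.263833
Price-level growth factor = 1.0750 × 1.0220 × 0.9933 × 0.9990 = 1.090198
Real growth factor = 1.263833 / 1.090198 = 1.159270
Total real return = 1.159270 − 1 → 15.93%.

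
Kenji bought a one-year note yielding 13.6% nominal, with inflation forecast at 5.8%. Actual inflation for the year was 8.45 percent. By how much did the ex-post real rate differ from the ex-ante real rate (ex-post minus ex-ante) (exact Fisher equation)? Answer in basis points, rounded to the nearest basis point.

-262 basis points

Ex-ante: (1 + 0.1360)/(1 + 0.0580) − 1 = 7.3724%
Ex-post: (1 + 0.1360)/(1 + 0.0845) − 1 = 4.7487%
Difference (ex-post − ex-ante) = -2.6237% → -262 basis points.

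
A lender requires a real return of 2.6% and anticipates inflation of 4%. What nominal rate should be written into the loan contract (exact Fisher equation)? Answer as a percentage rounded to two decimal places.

6.70%

(1 + i) = (1 + r)(1 + π) = 1.02600 × 1.04000 = 1.06704
i = 1.06704 − 1, so the required nominal rate is 6.70%.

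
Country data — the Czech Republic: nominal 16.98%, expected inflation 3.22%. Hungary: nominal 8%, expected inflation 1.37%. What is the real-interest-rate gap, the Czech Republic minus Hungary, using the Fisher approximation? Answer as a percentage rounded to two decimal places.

7.13%

The Czech Republic: 16.98% − 3.22% = 13.760%
Hungary: 8% − 1.37% = 6.630%
Differential = 7.130% → 7.13%.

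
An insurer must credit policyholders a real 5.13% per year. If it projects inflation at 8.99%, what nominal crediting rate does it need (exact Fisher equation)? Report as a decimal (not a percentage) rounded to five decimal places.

(1 + i) = (1 + r)(1 + π) = 1.05130 × 1.08990 = 1.14581187
i = 1.14581187 − 1, so the required nominal rate is 0.14581.

0.14581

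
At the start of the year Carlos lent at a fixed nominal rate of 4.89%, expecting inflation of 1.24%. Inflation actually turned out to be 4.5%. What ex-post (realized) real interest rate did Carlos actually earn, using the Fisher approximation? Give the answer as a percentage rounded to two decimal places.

Ex-post: 4.89% − 4.5% = 0.390%
So the realized real rate is 0.39%.

0.39%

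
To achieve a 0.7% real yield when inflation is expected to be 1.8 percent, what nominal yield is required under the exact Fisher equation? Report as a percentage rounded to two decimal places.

2.51%

(1 + i) = (1 + r)(1 + π) = 1.00700 × 1.01800 = 1.025126
i = 1.025126 − 1, so the required nominal rate is 2.51%.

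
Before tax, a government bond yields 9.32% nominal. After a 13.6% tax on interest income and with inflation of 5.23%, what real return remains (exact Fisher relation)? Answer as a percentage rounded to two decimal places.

2.68%

After-tax nominal return = 9.32% × (1 − 0.136) = 8.05248%.
1 + r = 1.0805248 / 1.05230 = 1.026822
After-tax real rate = 1.026822 − 1 → 2.68%.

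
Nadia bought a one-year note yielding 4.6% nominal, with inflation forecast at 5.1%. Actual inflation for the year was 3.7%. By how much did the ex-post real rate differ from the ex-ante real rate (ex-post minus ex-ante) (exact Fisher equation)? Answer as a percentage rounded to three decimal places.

1.344%

Ex-ante: (1 + 0.0460)/(1 + 0.0510) − 1 = -0.4757%
Ex-post: (1 + 0.0460)/(1 + 0.0370) − 1 = 0.8679%
Difference (ex-post − ex-ante) = 1.3436% → 1.344%.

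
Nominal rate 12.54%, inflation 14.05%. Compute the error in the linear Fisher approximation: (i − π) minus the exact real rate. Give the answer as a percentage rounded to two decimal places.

-0.19%

Approximate: r ≈ 12.540% − 14.050% = -1.5100%
Exact: (1 + 0.1254)/(1 + 0.1405) − 1 = -1.3240%
Error = -1.5100% − (-1.3240%) = -0.1860% → -0.19%.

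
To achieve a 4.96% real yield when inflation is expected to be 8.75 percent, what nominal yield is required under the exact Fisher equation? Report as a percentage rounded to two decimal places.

14.14%

(1 + i) = (1 + r)(1 + π) = 1.04960 × 1.08750 = 1.14144
i = 1.14144 − 1, so the required nominal rate is 14.14%.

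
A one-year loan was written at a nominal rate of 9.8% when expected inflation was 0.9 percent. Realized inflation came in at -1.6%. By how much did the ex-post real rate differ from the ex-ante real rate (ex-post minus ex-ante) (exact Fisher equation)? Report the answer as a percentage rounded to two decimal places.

2.76%

Ex-ante: (1 + 0.0980)/(1 + 0.0090) − 1 = 8.8206%
Ex-post: (1 + 0.0980)/(1 − 0.0160) − 1 = 11.5854%
Difference (ex-post − ex-ante) = 2.7648% → 2.76%.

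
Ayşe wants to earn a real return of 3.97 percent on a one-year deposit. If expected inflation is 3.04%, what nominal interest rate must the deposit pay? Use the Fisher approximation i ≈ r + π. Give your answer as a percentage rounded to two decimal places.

7.01%

i ≈ r + π = 3.97% + 3.04% = 7.01%.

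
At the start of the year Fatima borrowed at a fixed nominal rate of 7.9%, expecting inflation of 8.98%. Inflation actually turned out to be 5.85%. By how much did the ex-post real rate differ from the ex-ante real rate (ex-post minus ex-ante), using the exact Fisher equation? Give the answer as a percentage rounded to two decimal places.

Ex-ante: (1 + 0.0790)/(1 + 0.0898) − 1 = -0.9910%
Ex-post: (1 + 0.0790)/(1 + 0.0585) − 1 = 1.9367%
Difference (ex-post − ex-ante) = 2.9277% → 2.93%.

2.93%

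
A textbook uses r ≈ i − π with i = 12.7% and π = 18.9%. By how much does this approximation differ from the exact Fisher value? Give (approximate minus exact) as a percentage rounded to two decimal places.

Approximate: r ≈ 12.700% − 18.900% = -6.2000%
Exact: (1 + 0.1270)/(1 + 0.1890) − 1 = -5.2145%
Error = -6.2000% − (-5.2145%) = -0.9855% → -0.99%.

-0.99%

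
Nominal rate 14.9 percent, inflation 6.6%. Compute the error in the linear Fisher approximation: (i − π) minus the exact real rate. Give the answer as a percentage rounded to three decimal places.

Approximate: r ≈ 14.900% − 6.600% = 8.3000%
Exact: (1 + 0.1490)/(1 + 0.0660) − 1 = 7.7861%
Error = 8.3000% − 7.7861% = 0.5139% → 0.514%.

0.514%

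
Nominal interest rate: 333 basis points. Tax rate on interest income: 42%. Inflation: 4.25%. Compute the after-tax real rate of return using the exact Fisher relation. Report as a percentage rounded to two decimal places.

After-tax nominal return = 3.33% × (1 − 0.42) = 1.9314%.
1 + r = 1.019314 / 1.04250 = 0.977759
After-tax real rate = 0.977759 − 1 → -2.22%.

-2.22%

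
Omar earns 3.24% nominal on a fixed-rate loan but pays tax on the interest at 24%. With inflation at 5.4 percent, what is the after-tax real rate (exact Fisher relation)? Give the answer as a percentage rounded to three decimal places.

-2.787%

After-tax nominal return = 3.24% × (1 − 0.24) = 2.4624%.
1 + r = 1.024624 / 1.05400 = 0.972129
After-tax real rate = 0.972129 − 1 → -2.787%.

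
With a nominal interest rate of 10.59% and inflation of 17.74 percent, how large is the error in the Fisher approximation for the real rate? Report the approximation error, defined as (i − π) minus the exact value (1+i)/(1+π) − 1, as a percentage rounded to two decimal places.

-1.08%

Approximate: r ≈ 10.590% − 17.740% = -7.1500%
Exact: (1 + 0.1059)/(1 + 0.1774) − 1 = -6.0727%
Error = -7.1500% − (-6.0727%) = -1.0773% → -1.08%.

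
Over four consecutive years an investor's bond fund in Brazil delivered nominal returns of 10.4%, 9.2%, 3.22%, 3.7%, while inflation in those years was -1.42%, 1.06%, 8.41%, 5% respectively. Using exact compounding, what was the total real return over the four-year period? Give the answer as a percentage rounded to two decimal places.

Nominal growth factor = 1.1040 × 1.0920 × 1.0322 × 1.0370 = 1.290430
Price-level growth factor = 0.9858 × 1.0106 × 1.0841 × 1.0500 = 1.134036
Real growth factor = 1.290430 / 1.134036 = 1.137909
Total real return = 1.137909 − 1 → 13.79%.

13.79%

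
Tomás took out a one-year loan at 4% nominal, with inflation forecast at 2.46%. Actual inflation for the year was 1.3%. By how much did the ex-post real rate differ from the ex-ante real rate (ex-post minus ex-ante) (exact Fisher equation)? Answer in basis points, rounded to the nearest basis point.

116 basis points

Ex-ante: (1 + 0.0400)/(1 + 0.0246) − 1 = 1.5030%
Ex-post: (1 + 0.0400)/(1 + 0.0130) − 1 = 2.6654%
Difference (ex-post − ex-ante) = 1.1623% → 116 basis points.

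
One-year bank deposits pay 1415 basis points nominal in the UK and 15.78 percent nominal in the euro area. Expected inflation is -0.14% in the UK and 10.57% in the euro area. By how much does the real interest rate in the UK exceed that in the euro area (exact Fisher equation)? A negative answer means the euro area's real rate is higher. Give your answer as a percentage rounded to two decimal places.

9.60%

The UK: (1 + 0.1415)/(1 − 0.0014) − 1 = 14.3100%
The euro area: (1 + 0.1578)/(1 + 0.1057) − 1 = 4.7119%
Differential = 14.3100% − 4.7119% = 9.5981% → 9.60%.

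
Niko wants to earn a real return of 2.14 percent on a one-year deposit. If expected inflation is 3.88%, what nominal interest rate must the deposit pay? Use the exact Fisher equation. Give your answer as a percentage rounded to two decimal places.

(1 + i) = (1 + r)(1 + π) = 1.02140 × 1.03880 = 1.06103032
i = 1.06103032 − 1, so the required nominal rate is 6.10%.

6.10%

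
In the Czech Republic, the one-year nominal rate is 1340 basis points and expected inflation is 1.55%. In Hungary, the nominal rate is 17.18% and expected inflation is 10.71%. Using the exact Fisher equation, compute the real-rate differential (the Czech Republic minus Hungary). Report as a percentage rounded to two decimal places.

5.83%

The Czech Republic: (1 + 0.1340)/(1 + 0.0155) − 1 = 11.66913%
Hungary: (1 + 0.1718)/(1 + 0.1071) − 1 = 5.84410%
Differential = 11.66913% − 5.84410% = 5.82503% → 5.83%.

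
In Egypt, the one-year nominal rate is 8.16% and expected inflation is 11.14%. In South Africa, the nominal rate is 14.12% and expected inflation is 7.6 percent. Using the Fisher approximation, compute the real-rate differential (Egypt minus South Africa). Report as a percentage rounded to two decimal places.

Egypt: 8.16% − 11.14% = -2.980%
South Africa: 14.12% − 7.6% = 6.520%
Differential = -9.500% → -9.50%.

-9.50%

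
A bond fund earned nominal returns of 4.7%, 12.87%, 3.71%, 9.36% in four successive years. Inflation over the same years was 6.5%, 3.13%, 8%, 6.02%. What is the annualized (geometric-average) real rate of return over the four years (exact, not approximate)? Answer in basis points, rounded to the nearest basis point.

160 basis points

Nominal growth factor = 1.0470 × 1.1287 × 1.0371 × 1.0936 = 1.34030718
Price-level growth factor = 1.0650 × 1.0313 × 1.0800 × 1.0602 = 1.25761058
Real growth factor = 1.34030718 / 1.25761058 = 1.06575692
Annualized real rate = 1.06575692^(1/4) − 1 = 1.6049% → 160 basis points.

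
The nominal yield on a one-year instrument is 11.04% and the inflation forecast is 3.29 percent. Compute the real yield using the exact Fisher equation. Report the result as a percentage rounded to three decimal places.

7.503%

By the Fisher equation, 1 + r = (1 + i)/(1 + π).
1 + r = 1.11040 / 1.03290 = 1.075031
r = 1.075031 − 1 = 7.5031%, i.e. 7.503%.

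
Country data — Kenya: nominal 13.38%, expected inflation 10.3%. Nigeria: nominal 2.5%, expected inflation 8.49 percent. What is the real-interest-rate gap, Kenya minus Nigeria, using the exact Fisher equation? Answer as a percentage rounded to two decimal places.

Kenya: (1 + 0.1338)/(1 + 0.1030) − 1 = 2.7924%
Nigeria: (1 + 0.0250)/(1 + 0.0849) − 1 = -5.5212%
Differential = 2.7924% − (-5.5212%) = 8.3136% → 8.31%.

8.31%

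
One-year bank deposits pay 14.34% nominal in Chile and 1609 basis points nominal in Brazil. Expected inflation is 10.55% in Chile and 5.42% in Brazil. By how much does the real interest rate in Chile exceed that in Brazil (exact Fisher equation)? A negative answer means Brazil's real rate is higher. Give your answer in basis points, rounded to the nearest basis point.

-669 basis points

Chile: (1 + 0.1434)/(1 + 0.1055) − 1 = 3.4283%
Brazil: (1 + 0.1609)/(1 + 0.0542) − 1 = 10.1214%
Differential = 3.4283% − 10.1214% = -6.6931% → -669 basis points.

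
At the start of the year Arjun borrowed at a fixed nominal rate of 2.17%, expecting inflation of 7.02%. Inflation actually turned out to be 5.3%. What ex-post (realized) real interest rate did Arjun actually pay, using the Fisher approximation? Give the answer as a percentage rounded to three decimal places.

Ex-post: 2.17% − 5.3% = -3.130%
So the realized real rate is -3.130%.

-3.130%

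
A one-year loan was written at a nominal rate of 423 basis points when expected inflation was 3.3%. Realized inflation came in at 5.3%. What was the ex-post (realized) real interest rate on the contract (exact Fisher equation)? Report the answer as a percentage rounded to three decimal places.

-1.016%

Ex-post: (1 + 0.0423)/(1 + 0.0530) − 1 = -1.0161%
So the realized real rate is -1.016%.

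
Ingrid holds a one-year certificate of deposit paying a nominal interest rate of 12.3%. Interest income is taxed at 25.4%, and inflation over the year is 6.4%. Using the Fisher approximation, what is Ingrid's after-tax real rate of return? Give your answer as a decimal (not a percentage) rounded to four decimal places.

0.0278

After-tax nominal return = 12.3% × (1 − 0.254) = 9.1758%.
r ≈ 9.1758% − 6.4% → 0.0278.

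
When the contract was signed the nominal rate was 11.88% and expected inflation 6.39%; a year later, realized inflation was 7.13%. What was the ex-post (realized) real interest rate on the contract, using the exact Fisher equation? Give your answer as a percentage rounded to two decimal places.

Ex-post: (1 + 0.1188)/(1 + 0.0713) − 1 = 4.4339%
So the realized real rate is 4.43%.

4.43%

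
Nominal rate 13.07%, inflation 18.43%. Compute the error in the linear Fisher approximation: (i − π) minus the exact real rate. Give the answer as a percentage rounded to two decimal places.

-0.83%

Approximate: r ≈ 13.070% − 18.430% = -5.3600%
Exact: (1 + 0.1307)/(1 + 0.1843) − 1 = -4.5259%
Error = -5.3600% − (-4.5259%) = -0.8341% → -0.83%.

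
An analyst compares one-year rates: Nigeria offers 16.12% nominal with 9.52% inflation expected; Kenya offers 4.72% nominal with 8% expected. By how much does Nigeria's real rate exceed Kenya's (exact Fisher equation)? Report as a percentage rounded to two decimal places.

9.06%

Nigeria: (1 + 0.1612)/(1 + 0.0952) − 1 = 6.0263%
Kenya: (1 + 0.0472)/(1 + 0.0800) − 1 = -3.0370%
Differential = 6.0263% − (-3.0370%) = 9.0633% → 9.06%.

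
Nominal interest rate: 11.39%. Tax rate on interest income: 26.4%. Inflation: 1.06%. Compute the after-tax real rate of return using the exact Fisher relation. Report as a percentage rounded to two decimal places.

After-tax nominal return = 11.39% × (1 − 0.264) = 8.38304%.
1 + r = 1.0838304 / 1.01060 = 1.072462
After-tax real rate = 1.072462 − 1 → 7.25%.

7.25%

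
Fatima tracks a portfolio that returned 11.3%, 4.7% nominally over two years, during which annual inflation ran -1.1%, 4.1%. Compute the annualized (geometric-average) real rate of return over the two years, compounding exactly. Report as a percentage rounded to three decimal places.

Nominal growth factor = 1.1130 × 1.0470 = 1.16531100
Price-level growth factor = 0.9890 × 1.0410 = 1.02954900
Real growth factor = 1.16531100 / 1.02954900 = 1.13186551
Annualized real rate = 1.13186551^(1/2) − 1 = 6.3892% → 6.389%.

6.389%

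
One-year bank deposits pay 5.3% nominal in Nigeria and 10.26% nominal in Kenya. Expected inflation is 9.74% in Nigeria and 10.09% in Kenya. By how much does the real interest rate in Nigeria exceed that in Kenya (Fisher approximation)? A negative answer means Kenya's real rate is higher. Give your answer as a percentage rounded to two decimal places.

-4.61%

Nigeria: 5.3% − 9.74% = -4.440%
Kenya: 10.26% − 10.09% = 0.170%
Differential = -4.610% → -4.61%.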